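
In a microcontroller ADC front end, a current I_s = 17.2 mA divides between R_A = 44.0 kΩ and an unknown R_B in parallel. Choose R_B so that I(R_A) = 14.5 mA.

In a two-way split, I_A/I_s = R_B/(R_A + R_B).
14.5/17.2 = R_B/(R_A + R_B) → R_B = R_A · (0.8430)/(1 − 0.8430) = 44.0 × 5.370 = 236.3 kΩ.

R_B ≈ 236 kΩ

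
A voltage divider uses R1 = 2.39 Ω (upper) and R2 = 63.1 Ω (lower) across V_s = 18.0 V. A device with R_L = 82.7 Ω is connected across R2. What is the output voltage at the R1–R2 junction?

V_out ≈ 16.9 V

The load sits in parallel with R2, giving an effective lower resistance R2' = R2·R_L/(R2+R_L) = 35.79 Ω.
Then V_out = V_s · R2'/(R1 + R2') = 18.0 × 35.79/38.18 = 16.87 V.
(Unloaded it would be 17.3 V; the load pulls it down.)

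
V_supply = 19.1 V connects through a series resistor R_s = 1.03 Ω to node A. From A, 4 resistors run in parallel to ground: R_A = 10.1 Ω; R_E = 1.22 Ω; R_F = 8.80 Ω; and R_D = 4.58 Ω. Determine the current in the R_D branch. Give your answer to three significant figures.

I ≈ 1.82 A

Parallel bank: R_p = 1/(1/10.1 + 1/1.22 + 1/8.80 + 1/4.58) = 0.7996 Ω.
V_A by voltage divider: V_A = 19.1 × 0.7996/(1.03 + 0.7996) = 8.347 V.
Branch current I = V_A/R_D = 8.347/4.58 = 1.823 A.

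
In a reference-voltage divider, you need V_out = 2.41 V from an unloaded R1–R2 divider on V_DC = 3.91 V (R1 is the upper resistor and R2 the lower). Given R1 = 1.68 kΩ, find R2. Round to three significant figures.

R2 ≈ 2.70 kΩ

The divider ratio is R2/(R1+R2) = 2.41/3.91 = 0.6164.
So R2 = R1 · V_out/(V_DC − V_out) = 1.68 × 2.41/(3.91 − 2.41) = 1.68 × 1.607 = 2.699 kΩ.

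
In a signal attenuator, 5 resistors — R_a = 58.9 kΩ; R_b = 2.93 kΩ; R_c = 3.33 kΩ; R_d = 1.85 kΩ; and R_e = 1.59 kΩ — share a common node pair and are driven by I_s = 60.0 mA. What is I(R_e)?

I ≈ 20.6 mA

Total conductance ΣG = 1/58.9 + 1/2.93 + 1/3.33 + 1/1.85 + 1/1.59 = 1.828 (units of 1/kΩ).
Current divider: I(R_e) = I_s · G_k/ΣG = 60.0 × (0.6289/1.828) = 60.0 × 0.3440 = 20.64 mA.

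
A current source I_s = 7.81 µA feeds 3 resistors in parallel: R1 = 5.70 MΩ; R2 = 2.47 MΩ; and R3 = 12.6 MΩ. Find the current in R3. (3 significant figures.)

I ≈ 0.940 µA

Total conductance ΣG = 1/5.70 + 1/2.47 + 1/12.6 = 0.6597 (units of 1/MΩ).
By the current-divider rule, I = I_s · G_k/ΣG = 7.81 × 0.1203 = 0.9396 µA.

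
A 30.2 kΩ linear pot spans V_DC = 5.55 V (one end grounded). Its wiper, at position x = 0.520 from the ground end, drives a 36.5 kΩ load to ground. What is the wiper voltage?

Split the track: R_lower = x·R_p = 15.70 kΩ, R_upper = (1−x)·R_p = 14.50 kΩ.
(x·R_p) ‖ R_L = 10.98 kΩ.
Loaded-divider output: V_out = 5.55 × 0.4310 = 2.392 V.

V_out ≈ 2.39 V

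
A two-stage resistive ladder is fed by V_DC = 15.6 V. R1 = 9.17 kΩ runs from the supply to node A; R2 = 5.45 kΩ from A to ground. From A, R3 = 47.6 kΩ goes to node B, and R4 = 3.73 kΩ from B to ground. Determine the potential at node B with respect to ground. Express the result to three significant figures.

Node A sees R2 in parallel with the series input of stage 2, R3 + R4 = 51.33 kΩ.
Effective lower resistance at A: R2 ‖ 51.33 = 4.927 kΩ.
So V_A = 15.6 × 0.3495 = 5.452 V.
V_B = V_A × 0.07267 = 0.3962 V.

V_B ≈ 0.396 V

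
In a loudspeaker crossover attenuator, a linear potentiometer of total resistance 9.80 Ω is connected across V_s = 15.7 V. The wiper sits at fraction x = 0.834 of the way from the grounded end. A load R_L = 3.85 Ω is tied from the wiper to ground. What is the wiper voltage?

V_out ≈ 9.68 V

The pot divides into 1.627 Ω above the wiper and 8.173 Ω below.
Lower segment in parallel with the load: 8.173 ‖ 3.85 = 2.617 Ω.
Then V_out = V_s · 2.617/(1.627 + 2.617) = 9.682 V.
(Unloaded: V_out = x·V_s = 13.1 V.)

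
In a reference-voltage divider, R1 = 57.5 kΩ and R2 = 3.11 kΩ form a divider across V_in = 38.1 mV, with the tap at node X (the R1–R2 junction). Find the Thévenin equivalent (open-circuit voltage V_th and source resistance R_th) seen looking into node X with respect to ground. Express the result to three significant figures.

V_th ≈ 1.95 mV, R_th ≈ 2.95 kΩ

V_th is the unloaded tap voltage: V_in · R2/(R1+R2) = 38.1 × 0.05131 = 1.955 mV.
With V_in suppressed (replaced by a short), R_th = R1 ‖ R2 = (57.50 × 3.11)/(57.50 + 3.11) = 2.950 kΩ.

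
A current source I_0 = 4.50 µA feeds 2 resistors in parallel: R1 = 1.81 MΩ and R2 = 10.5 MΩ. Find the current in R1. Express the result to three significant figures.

Two-branch current divider: I_k = I_0 · R_other/(R_1 + R_2).
So I = 4.50 × 10.5/12.31 = 3.838 µA.

I ≈ 3.84 µA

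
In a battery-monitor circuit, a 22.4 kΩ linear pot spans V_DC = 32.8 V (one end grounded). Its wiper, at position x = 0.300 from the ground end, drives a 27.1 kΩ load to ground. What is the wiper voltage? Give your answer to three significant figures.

V_out ≈ 8.38 V

Split the track: R_lower = x·R_p = 6.720 kΩ, R_upper = (1−x)·R_p = 15.68 kΩ.
R_L loads the lower segment: effective lower R = 5.385 kΩ.
Loaded-divider output: V_out = 32.8 × 0.2556 = 8.385 V.
(Unloaded: V_out = x·V_DC = 9.84 V.)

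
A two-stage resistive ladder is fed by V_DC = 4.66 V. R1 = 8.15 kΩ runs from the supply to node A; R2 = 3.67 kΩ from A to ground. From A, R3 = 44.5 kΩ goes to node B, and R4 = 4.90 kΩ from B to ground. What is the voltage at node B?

Node A sees R2 in parallel with the series input of stage 2, R3 + R4 = 49.40 kΩ.
Effective lower resistance at A: R2 ‖ 49.40 = 3.416 kΩ.
First divider: V_A = V_DC · 3.416/(8.15 + 3.416) = 1.376 V.
Then the unloaded second divider: V_B = V_A × R4/(R3+R4) = 1.376 × 0.09919 = 0.1365 V.

V_B ≈ 0.137 V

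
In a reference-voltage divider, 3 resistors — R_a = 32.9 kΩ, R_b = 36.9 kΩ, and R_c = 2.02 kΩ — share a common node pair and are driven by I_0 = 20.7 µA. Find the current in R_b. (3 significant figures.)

I ≈ 1.02 µA

ΣG = 1/32.9 + 1/36.9 + 1/2.02 = 0.5525.
Current divider: I(R_b) = I_0 · G_k/ΣG = 20.7 × (0.02710/0.5525) = 20.7 × 0.04905 = 1.015 µA.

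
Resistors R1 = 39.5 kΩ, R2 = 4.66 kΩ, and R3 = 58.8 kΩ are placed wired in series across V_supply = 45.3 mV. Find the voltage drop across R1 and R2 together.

V ≈ 19.4 mV

Series total: ΣR = 39.5 + 4.66 + 58.8 = 103.0 kΩ.
R_{R1..R2} = 39.5 + 4.66 = 44.16 kΩ.
By the voltage-divider rule, V = 45.3 × 44.16/103.0 = 19.43 mV.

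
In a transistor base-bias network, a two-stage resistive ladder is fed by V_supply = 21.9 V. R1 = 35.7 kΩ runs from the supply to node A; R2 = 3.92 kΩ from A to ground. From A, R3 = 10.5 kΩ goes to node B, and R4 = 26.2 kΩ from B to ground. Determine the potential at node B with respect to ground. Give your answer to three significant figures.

The second stage (R3 + R4 = 36.70 kΩ) loads node A in parallel with R2.
Effective lower resistance at A: R2 ‖ 36.70 = 3.542 kΩ.
First divider: V_A = V_supply · 3.542/(35.7 + 3.542) = 1.977 V.
Then the unloaded second divider: V_B = V_A × R4/(R3+R4) = 1.977 × 0.7139 = 1.411 V.

V_B ≈ 1.41 V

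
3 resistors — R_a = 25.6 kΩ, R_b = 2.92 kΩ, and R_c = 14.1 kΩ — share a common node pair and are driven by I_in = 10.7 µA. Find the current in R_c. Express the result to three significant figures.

I ≈ 1.68 µA

ΣG = 1/25.6 + 1/2.92 + 1/14.1 = 0.4525.
Current divider: I(R_c) = I_in · G_k/ΣG = 10.7 × (0.07092/0.4525) = 10.7 × 0.1568 = 1.677 µA.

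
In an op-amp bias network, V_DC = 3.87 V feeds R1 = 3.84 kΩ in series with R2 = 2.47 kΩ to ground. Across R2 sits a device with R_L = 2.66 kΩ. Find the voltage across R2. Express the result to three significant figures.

R2 ‖ R_L = (2.47 × 2.66)/(2.47 + 2.66) = 1.281 kΩ.
Voltage divider with the loaded lower leg: V_out = 3.87 × 1.281/(3.84 + 1.281) = 3.87 × 0.2501 = 0.9679 V.
(Unloaded it would be 1.51 V; the load pulls it down.)

V_out ≈ 0.968 V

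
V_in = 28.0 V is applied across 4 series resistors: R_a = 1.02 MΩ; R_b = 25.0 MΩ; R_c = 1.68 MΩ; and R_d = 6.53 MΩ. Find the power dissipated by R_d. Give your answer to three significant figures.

P ≈ 4.37 µW

The common current is I = 28.0/34.23 = 0.8180 µA.
P = I²R = 0.6691 × 6.53 = 4.369 µW.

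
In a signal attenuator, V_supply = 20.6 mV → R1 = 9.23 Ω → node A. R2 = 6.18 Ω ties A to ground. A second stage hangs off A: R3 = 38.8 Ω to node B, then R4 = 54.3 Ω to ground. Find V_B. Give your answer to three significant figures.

V_B ≈ 4.63 mV

Looking into the second stage from A: R3 + R4 = 93.10 Ω appears in parallel with R2.
R2 ‖ (R3+R4) = 5.795 Ω.
So V_A = 20.6 × 0.3857 = 7.945 mV.
Stage 2 is unloaded, so V_B = V_A · R4/(R3+R4) = 7.945 × 54.3/93.10 = 4.634 mV.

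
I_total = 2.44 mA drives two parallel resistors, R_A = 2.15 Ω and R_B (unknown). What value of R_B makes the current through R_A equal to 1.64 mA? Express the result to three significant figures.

R_B ≈ 4.41 Ω

Two-branch current divider: I_A = I_total · R_B/(R_A + R_B).
With f = 0.6721, R_B = R_A · f/(1−f) = 2.15 × 2.050 = 4.407 Ω.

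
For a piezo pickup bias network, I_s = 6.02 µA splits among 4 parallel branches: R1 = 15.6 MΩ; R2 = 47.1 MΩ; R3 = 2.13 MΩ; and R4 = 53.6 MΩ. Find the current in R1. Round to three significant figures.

I ≈ 0.673 µA

Total conductance ΣG = 1/15.6 + 1/47.1 + 1/2.13 + 1/53.6 = 0.5735 (units of 1/MΩ).
R1 takes the fraction G_k/ΣG = 0.06410/0.5735 = 0.1118, so I = 6.02 × 0.1118 = 0.6729 µA.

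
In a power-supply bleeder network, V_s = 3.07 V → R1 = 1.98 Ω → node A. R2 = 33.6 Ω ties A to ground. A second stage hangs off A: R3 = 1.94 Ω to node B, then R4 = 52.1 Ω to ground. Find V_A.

V_A ≈ 2.80 V

Looking into the second stage from A: R3 + R4 = 54.04 Ω appears in parallel with R2.
Effective lower resistance at A: R2 ‖ 54.04 = 20.72 Ω.
First divider: V_A = V_s · 20.72/(1.98 + 20.72) = 2.802 V.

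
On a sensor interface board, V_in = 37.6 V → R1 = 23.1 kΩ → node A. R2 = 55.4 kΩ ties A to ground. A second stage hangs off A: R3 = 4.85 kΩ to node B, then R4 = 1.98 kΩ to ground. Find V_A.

The second stage (R3 + R4 = 6.830 kΩ) loads node A in parallel with R2.
R2 ‖ (R3+R4) = 6.080 kΩ.
First divider: V_A = V_in · 6.080/(23.1 + 6.080) = 7.835 V.

V_A ≈ 7.83 V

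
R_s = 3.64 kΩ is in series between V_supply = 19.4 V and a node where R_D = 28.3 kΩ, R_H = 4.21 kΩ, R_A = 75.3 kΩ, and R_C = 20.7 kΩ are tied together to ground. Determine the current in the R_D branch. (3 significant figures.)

Combine the parallel branches: R_p = (1/28.3 + 1/4.21 + 1/75.3 + 1/20.7)⁻¹ = 2.990 kΩ.
V_A by voltage divider: V_A = 19.4 × 2.990/(3.64 + 2.990) = 8.749 V.
Branch current I = V_A/R_D = 8.749/28.3 = 0.3091 mA.

I ≈ 0.309 mA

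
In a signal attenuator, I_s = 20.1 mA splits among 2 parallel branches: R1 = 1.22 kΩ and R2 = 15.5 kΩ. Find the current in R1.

I ≈ 18.6 mA

Two-branch current divider: I_k = I_s · R_other/(R_1 + R_2).
So I = 20.1 × 15.5/16.72 = 18.63 mA.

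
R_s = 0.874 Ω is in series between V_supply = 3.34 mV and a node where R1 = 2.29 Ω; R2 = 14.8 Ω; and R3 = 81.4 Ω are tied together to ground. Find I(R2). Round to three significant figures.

Equivalent of the parallel group: R_p = 1.936 Ω.
V_A by voltage divider: V_A = 3.34 × 1.936/(0.874 + 1.936) = 2.301 mV.
Branch current I = V_A/R2 = 2.301/14.8 = 0.1555 mA.

I ≈ 0.155 mA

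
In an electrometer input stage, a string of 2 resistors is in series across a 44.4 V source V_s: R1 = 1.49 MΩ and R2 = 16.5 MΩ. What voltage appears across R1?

V ≈ 3.68 V

ΣR = 1.49 + 16.5 = 17.99 MΩ.
Voltage divider: V = V_s · (1.490 / 17.99) = 44.4 × 0.08282 = 3.677 V.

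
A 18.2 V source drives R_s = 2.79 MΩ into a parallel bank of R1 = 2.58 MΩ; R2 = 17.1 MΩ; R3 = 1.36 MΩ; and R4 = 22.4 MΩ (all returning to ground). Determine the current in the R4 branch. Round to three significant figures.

I ≈ 0.184 µA

Combine the parallel branches: R_p = (1/2.58 + 1/17.1 + 1/1.36 + 1/22.4)⁻¹ = 0.8157 MΩ.
V_A = 18.2 × 0.8157/3.606 = 4.117 V.
Branch current I = V_A/R4 = 4.117/22.4 = 0.1838 µA.
(Equivalently: I_total = 5.048 µA, then current-divider fraction G_k/ΣG = 0.03641.)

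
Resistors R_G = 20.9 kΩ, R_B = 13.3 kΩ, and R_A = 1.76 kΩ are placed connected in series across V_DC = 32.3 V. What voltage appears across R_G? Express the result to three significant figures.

V ≈ 18.8 V

Total series resistance ΣR = 20.9 + 13.3 + 1.76 = 35.96 kΩ.
V = V_DC · R/ΣR = 32.3 × 0.5812 = 18.77 V.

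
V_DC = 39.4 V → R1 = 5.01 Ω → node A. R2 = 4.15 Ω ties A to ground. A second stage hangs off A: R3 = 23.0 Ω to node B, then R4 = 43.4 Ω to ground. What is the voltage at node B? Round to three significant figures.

The second stage (R3 + R4 = 66.40 Ω) loads node A in parallel with R2.
Effective lower resistance at A: R2 ‖ 66.40 = 3.906 Ω.
So V_A = 39.4 × 0.4381 = 17.26 V.
Then the unloaded second divider: V_B = V_A × R4/(R3+R4) = 17.26 × 0.6536 = 11.28 V.

V_B ≈ 11.3 V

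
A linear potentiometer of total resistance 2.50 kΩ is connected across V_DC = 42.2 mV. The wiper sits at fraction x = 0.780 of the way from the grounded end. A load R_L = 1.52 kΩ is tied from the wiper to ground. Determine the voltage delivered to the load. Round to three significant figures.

V_out ≈ 25.7 mV

The pot divides into 0.5500 kΩ above the wiper and 1.950 kΩ below.
(x·R_p) ‖ R_L = 0.8542 kΩ.
V_out = 42.2 × 0.8542/(0.5500 + 0.8542) = 25.67 mV.
(Unloaded: V_out = x·V_DC = 32.9 mV.)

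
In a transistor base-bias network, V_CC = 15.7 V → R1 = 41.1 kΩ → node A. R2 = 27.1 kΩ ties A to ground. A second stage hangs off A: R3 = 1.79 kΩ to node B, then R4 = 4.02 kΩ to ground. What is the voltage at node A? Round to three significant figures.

The second stage (R3 + R4 = 5.810 kΩ) loads node A in parallel with R2.
R2 ‖ (R3+R4) = 4.784 kΩ.
V_A = 15.7 × 4.784/(41.1 + 4.784) = 1.637 V.

V_A ≈ 1.64 V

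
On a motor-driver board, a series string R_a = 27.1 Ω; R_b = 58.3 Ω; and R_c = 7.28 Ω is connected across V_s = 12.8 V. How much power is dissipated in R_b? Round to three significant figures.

P ≈ 1.11 W

Series current I = V_s/ΣR = 12.8/92.68 = 0.1381 A.
P(R_b) = I²·R_b = (0.1381)² × 58.3 = 1.112 W.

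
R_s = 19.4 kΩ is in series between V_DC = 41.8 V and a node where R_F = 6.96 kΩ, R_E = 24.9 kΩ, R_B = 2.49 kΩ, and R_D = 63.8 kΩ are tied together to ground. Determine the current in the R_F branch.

I ≈ 0.474 mA

Parallel bank: R_p = 1/(1/6.96 + 1/24.9 + 1/2.49 + 1/63.8) = 1.664 kΩ.
V_A = 41.8 × 1.664/21.06 = 3.301 V.
I(R_F) = V_A / R_F = 3.301/6.96 = 0.4743 mA.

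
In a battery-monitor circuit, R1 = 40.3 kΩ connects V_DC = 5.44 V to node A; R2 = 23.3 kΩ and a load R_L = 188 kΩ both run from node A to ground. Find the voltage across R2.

R2 ‖ R_L = (23.3 × 188)/(23.3 + 188) = 20.73 kΩ.
Voltage divider with the loaded lower leg: V_out = 5.44 × 20.73/(40.3 + 20.73) = 5.44 × 0.3397 = 1.848 V.
(Unloaded it would be 1.99 V; the load pulls it down.)

V_out ≈ 1.85 V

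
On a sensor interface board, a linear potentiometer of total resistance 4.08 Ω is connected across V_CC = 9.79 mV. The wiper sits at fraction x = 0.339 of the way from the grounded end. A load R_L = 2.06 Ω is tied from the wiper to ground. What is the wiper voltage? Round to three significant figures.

V_out ≈ 2.30 mV

Split the track: R_lower = x·R_p = 1.383 Ω, R_upper = (1−x)·R_p = 2.697 Ω.
R_L loads the lower segment: effective lower R = 0.8275 Ω.
Loaded-divider output: V_out = 9.79 × 0.2348 = 2.299 mV.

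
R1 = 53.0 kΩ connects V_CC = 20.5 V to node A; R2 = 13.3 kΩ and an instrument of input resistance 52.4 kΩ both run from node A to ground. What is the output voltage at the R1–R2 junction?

First combine the lower leg with the load: R2 ‖ R_L = 10.61 kΩ.
Then V_out = V_CC · R2'/(R1 + R2') = 20.5 × 10.61/63.61 = 3.419 V.

V_out ≈ 3.42 V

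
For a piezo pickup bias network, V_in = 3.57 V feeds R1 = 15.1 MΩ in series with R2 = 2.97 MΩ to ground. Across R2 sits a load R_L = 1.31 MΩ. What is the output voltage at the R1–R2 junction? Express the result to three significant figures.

V_out ≈ 0.203 V

The load sits in parallel with R2, giving an effective lower resistance R2' = R2·R_L/(R2+R_L) = 0.9090 MΩ.
Now apply the divider: V_out = 3.57 × 0.05678 = 0.2027 V.
(Unloaded it would be 0.587 V; the load pulls it down.)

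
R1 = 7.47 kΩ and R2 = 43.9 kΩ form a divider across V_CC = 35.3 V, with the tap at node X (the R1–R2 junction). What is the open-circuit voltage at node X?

Open-circuit (no load on X): V_th = V_CC · R2/(R1 + R2) = 35.3 × 43.9/(7.470 + 43.9) = 30.17 V.

V_th ≈ 30.2 V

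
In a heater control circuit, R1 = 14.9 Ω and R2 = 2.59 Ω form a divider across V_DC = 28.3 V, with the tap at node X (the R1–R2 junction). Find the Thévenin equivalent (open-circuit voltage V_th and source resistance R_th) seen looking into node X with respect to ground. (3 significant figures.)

V_th ≈ 4.19 V, R_th ≈ 2.21 Ω

With X open, the divider is unloaded: V_th = 28.3 × 2.59/17.49 = 4.191 V.
Looking into X with the source shorted: R_th = R1·R2/(R1+R2) = 14.90 × 2.59/17.49 = 2.206 Ω.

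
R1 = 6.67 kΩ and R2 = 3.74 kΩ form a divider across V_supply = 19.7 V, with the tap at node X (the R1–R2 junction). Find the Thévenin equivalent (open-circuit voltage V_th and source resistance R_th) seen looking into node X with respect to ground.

Open-circuit (no load on X): V_th = V_supply · R2/(R1 + R2) = 19.7 × 3.74/(6.670 + 3.74) = 7.078 V.
Looking into X with the source shorted: R_th = R1·R2/(R1+R2) = 6.670 × 3.74/10.41 = 2.396 kΩ.

V_th ≈ 7.08 V, R_th ≈ 2.40 kΩ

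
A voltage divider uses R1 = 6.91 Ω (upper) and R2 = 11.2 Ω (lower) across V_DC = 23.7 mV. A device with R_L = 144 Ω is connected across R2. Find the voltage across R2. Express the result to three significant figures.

The load sits in parallel with R2, giving an effective lower resistance R2' = R2·R_L/(R2+R_L) = 10.39 Ω.
Voltage divider with the loaded lower leg: V_out = 23.7 × 10.39/(6.91 + 10.39) = 23.7 × 0.6006 = 14.23 mV.

V_out ≈ 14.2 mV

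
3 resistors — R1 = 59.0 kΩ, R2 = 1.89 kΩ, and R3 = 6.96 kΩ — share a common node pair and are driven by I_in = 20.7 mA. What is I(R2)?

Conductances: ΣG = 1/59.0 + 1/1.89 + 1/6.96 = 0.6897 (1/kΩ).
Current divider: I(R2) = I_in · G_k/ΣG = 20.7 × (0.5291/0.6897) = 20.7 × 0.7671 = 15.88 mA.

I ≈ 15.9 mA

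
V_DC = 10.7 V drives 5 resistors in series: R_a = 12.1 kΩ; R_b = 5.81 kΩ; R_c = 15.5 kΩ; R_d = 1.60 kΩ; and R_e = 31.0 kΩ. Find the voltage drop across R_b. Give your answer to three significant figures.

ΣR = 12.1 + 5.81 + 15.5 + 1.60 + 31.0 = 66.01 kΩ.
V = V_DC · R/ΣR = 10.7 × 0.08802 = 0.9418 V.

V ≈ 0.942 V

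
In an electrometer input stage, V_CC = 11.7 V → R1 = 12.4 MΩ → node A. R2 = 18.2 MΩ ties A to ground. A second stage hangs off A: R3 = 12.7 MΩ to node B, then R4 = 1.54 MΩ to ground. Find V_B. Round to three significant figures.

The second stage (R3 + R4 = 14.24 MΩ) loads node A in parallel with R2.
R2 ‖ (R3+R4) = 7.989 MΩ.
First divider: V_A = V_CC · 7.989/(12.4 + 7.989) = 4.584 V.
Then the unloaded second divider: V_B = V_A × R4/(R3+R4) = 4.584 × 0.1081 = 0.4958 V.

V_B ≈ 0.496 V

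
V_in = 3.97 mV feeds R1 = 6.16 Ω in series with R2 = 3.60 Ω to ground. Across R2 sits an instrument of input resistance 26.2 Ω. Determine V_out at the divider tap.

V_out ≈ 1.35 mV

R2 ‖ R_L = (3.60 × 26.2)/(3.60 + 26.2) = 3.165 Ω.
Now apply the divider: V_out = 3.97 × 0.3394 = 1.347 mV.
(Unloaded it would be 1.46 mV; the load pulls it down.)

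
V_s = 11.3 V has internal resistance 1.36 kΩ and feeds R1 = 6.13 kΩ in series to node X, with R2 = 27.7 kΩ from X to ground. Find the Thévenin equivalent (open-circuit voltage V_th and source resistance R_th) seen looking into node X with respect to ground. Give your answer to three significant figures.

R1' = 1.36 + 6.13 = 7.490 kΩ (source resistance + R1).
Open-circuit (no load on X): V_th = V_s · R2/(R1' + R2) = 11.3 × 27.7/(7.490 + 27.7) = 8.895 V.
Zeroing V_s shorts the top of R1' to ground, so R_th = R1' ‖ R2 = 5.896 kΩ.

V_th ≈ 8.89 V, R_th ≈ 5.90 kΩ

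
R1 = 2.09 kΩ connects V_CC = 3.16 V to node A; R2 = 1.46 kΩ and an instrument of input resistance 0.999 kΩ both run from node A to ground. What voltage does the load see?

V_out ≈ 0.699 V

R2 ‖ R_L = (1.46 × 0.999)/(1.46 + 0.999) = 0.5931 kΩ.
Voltage divider with the loaded lower leg: V_out = 3.16 × 0.5931/(2.09 + 0.5931) = 3.16 × 0.2211 = 0.6986 V.
(Unloaded it would be 1.30 V; the load pulls it down.)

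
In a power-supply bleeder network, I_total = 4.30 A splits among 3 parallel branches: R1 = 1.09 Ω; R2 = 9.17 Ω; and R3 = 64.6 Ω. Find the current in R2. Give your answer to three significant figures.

Conductances: ΣG = 1/1.09 + 1/9.17 + 1/64.6 = 1.042 (1/Ω).
By the current-divider rule, I = I_total · G_k/ΣG = 4.30 × 0.1047 = 0.4500 A.

I ≈ 0.450 A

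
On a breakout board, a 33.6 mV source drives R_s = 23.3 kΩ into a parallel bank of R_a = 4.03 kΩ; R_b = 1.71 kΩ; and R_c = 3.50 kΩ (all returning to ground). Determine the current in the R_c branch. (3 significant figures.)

Parallel bank: R_p = 1/(1/4.03 + 1/1.71 + 1/3.50) = 0.8939 kΩ.
V_A by voltage divider: V_A = 33.6 × 0.8939/(23.3 + 0.8939) = 1.241 mV.
Branch current I = V_A/R_c = 1.241/3.50 = 0.3547 µA.
(Check via current divider: I_total = 1.389 µA; share G_k/ΣG = 0.2554 → same result.)

I ≈ 0.355 µA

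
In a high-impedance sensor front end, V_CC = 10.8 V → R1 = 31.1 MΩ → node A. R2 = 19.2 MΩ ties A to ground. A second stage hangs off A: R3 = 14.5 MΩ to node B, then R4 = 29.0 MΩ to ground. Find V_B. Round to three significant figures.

Node A sees R2 in parallel with the series input of stage 2, R3 + R4 = 43.50 MΩ.
R2 ‖ (R3+R4) = 13.32 MΩ.
So V_A = 10.8 × 0.2999 = 3.239 V.
Then the unloaded second divider: V_B = V_A × R4/(R3+R4) = 3.239 × 0.6667 = 2.159 V.

V_B ≈ 2.16 V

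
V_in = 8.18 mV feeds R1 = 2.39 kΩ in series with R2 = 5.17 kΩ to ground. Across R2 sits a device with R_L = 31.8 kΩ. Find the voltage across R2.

First combine the lower leg with the load: R2 ‖ R_L = 4.447 kΩ.
Now apply the divider: V_out = 8.18 × 0.6504 = 5.321 mV.
(Unloaded it would be 5.59 mV; the load pulls it down.)

V_out ≈ 5.32 mV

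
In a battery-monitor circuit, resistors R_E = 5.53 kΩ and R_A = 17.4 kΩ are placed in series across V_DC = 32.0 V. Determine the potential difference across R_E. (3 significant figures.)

V ≈ 7.72 V

Total series resistance ΣR = 5.53 + 17.4 = 22.93 kΩ.
V = V_DC · R/ΣR = 32.0 × 0.2412 = 7.717 V.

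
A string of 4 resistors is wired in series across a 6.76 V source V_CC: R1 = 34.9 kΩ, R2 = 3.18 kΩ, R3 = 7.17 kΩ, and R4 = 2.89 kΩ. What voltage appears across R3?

ΣR = 34.9 + 3.18 + 7.17 + 2.89 = 48.14 kΩ.
V = V_CC · R/ΣR = 6.76 × 0.1489 = 1.007 V.

V ≈ 1.01 V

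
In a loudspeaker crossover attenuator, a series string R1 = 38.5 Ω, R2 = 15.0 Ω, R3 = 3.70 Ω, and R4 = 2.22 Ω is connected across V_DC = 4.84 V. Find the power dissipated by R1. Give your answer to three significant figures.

Series current I = V_DC/ΣR = 4.84/59.42 = 0.08145 A.
P = I²R = 0.006635 × 38.5 = 0.2554 W.

P ≈ 0.255 W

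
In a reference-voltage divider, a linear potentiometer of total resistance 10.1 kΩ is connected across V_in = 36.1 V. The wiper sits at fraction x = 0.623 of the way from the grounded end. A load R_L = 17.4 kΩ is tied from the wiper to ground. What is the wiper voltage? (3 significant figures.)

V_out ≈ 19.8 V

Split the track: R_lower = x·R_p = 6.292 kΩ, R_upper = (1−x)·R_p = 3.808 kΩ.
R_L loads the lower segment: effective lower R = 4.621 kΩ.
Loaded-divider output: V_out = 36.1 × 0.5483 = 19.79 V.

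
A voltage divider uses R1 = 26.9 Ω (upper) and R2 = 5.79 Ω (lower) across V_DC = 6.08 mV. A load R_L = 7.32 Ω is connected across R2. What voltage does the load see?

V_out ≈ 0.652 mV

R2 ‖ R_L = (5.79 × 7.32)/(5.79 + 7.32) = 3.233 Ω.
Now apply the divider: V_out = 6.08 × 0.1073 = 0.6523 mV.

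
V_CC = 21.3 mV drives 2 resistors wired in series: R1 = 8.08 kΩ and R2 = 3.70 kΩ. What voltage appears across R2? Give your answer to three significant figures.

Series total: ΣR = 8.08 + 3.70 = 11.78 kΩ.
V = V_CC · R/ΣR = 21.3 × 0.3141 = 6.690 mV.

V ≈ 6.69 mV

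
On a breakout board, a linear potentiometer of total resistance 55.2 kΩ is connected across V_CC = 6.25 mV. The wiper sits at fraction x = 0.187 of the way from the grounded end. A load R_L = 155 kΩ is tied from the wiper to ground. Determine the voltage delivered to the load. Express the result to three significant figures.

V_out ≈ 1.11 mV

Split the track: R_lower = x·R_p = 10.32 kΩ, R_upper = (1−x)·R_p = 44.88 kΩ.
R_L loads the lower segment: effective lower R = 9.678 kΩ.
V_out = 6.25 × 9.678/(44.88 + 9.678) = 1.109 mV.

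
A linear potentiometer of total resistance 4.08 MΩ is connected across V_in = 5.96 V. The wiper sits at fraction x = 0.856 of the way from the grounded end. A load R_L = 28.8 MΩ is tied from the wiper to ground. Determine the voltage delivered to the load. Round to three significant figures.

Split the track: R_lower = x·R_p = 3.492 MΩ, R_upper = (1−x)·R_p = 0.5875 MΩ.
R_L loads the lower segment: effective lower R = 3.115 MΩ.
V_out = 5.96 × 3.115/(0.5875 + 3.115) = 5.014 V.
(Unloaded: V_out = x·V_in = 5.10 V.)

V_out ≈ 5.01 V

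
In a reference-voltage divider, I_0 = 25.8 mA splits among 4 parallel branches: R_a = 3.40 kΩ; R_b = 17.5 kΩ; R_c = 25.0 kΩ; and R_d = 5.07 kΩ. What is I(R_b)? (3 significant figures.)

I ≈ 2.51 mA

Total conductance ΣG = 1/3.40 + 1/17.5 + 1/25.0 + 1/5.07 = 0.5885 (units of 1/kΩ).
By the current-divider rule, I = I_0 · G_k/ΣG = 25.8 × 0.09710 = 2.505 mA.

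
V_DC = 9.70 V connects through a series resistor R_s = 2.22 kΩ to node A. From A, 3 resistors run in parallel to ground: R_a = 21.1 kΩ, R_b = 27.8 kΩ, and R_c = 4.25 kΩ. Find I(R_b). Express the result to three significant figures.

Combine the parallel branches: R_p = (1/21.1 + 1/27.8 + 1/4.25)⁻¹ = 3.138 kΩ.
Node voltage V_A = V_DC · R_p/(R_s + R_p) = 9.70 × 0.5857 = 5.681 V.
I(R_b) = V_A / R_b = 5.681/27.8 = 0.2044 mA.

I ≈ 0.204 mA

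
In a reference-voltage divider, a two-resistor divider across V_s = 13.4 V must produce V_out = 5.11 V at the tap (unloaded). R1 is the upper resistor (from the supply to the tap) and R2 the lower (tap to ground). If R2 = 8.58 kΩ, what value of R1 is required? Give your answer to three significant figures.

R1 ≈ 13.9 kΩ

Required fraction k = V_out/V_s = 0.3813.
R1 = R2·(1/k − 1) = 8.58 × 1.622 = 13.92 kΩ.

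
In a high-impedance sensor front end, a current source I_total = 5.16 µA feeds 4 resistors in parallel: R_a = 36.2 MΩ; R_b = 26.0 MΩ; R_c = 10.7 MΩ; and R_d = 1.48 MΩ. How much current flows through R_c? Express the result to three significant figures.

I ≈ 0.577 µA

Conductances: ΣG = 1/36.2 + 1/26.0 + 1/10.7 + 1/1.48 = 0.8352 (1/MΩ).
By the current-divider rule, I = I_total · G_k/ΣG = 5.16 × 0.1119 = 0.5774 µA.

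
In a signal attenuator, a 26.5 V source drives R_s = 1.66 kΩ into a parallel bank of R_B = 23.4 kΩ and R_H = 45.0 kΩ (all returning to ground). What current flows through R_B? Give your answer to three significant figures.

I ≈ 1.02 mA

Equivalent of the parallel group: R_p = 15.39 kΩ.
V_A by voltage divider: V_A = 26.5 × 15.39/(1.66 + 15.39) = 23.92 V.
I(R_B) = V_A / R_B = 23.92/23.4 = 1.022 mA.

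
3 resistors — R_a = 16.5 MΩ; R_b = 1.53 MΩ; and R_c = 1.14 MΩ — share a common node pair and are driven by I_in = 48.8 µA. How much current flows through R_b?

Conductances: ΣG = 1/16.5 + 1/1.53 + 1/1.14 = 1.591 (1/MΩ).
By the current-divider rule, I = I_in · G_k/ΣG = 48.8 × 0.4107 = 20.04 µA.

I ≈ 20.0 µA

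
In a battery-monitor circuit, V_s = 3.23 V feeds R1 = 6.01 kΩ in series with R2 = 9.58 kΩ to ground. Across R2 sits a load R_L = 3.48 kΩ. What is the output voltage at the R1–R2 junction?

V_out ≈ 0.963 V

First combine the lower leg with the load: R2 ‖ R_L = 2.553 kΩ.
Then V_out = V_s · R2'/(R1 + R2') = 3.23 × 2.553/8.563 = 0.9629 V.
(Unloaded it would be 1.98 V; the load pulls it down.)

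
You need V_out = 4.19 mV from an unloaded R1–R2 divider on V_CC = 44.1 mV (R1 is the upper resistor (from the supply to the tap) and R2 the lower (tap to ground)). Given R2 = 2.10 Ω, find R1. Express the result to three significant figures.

The divider ratio is R2/(R1+R2) = 4.19/44.1 = 0.09501.
So R1 = R2 · (V_CC/V_out − 1) = 2.10 × (44.1/4.19 − 1) = 2.10 × 9.525 = 20.00 Ω.

R1 ≈ 20.0 Ω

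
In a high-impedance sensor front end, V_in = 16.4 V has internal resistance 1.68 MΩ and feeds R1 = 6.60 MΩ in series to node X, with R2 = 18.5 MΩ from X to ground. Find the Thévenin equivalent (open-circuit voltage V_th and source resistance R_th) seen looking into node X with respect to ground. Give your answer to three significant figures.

V_th ≈ 11.3 V, R_th ≈ 5.72 MΩ

R1' = 1.68 + 6.60 = 8.280 MΩ (source resistance + R1).
Open-circuit (no load on X): V_th = V_in · R2/(R1' + R2) = 16.4 × 18.5/(8.280 + 18.5) = 11.33 V.
Zeroing V_in shorts the top of R1' to ground, so R_th = R1' ‖ R2 = 5.720 MΩ.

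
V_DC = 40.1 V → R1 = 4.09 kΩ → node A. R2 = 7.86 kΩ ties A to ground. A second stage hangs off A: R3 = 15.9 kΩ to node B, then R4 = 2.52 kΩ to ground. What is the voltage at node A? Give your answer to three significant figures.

The second stage (R3 + R4 = 18.42 kΩ) loads node A in parallel with R2.
Effective lower resistance at A: R2 ‖ 18.42 = 5.509 kΩ.
First divider: V_A = V_DC · 5.509/(4.09 + 5.509) = 23.01 V.

V_A ≈ 23.0 V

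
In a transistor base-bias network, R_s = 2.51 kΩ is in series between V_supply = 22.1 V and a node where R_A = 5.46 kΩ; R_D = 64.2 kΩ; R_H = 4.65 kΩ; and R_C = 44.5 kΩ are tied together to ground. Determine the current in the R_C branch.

I ≈ 0.237 mA

Parallel bank: R_p = 1/(1/5.46 + 1/64.2 + 1/4.65 + 1/44.5) = 2.292 kΩ.
V_A = 22.1 × 2.292/4.802 = 10.55 V.
I(R_C) = V_A / R_C = 10.55/44.5 = 0.2371 mA.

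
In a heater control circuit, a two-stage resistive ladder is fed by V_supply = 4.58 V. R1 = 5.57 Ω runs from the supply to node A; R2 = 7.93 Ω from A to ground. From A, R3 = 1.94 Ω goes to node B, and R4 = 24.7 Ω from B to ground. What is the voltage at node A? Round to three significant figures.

V_A ≈ 2.40 V

Looking into the second stage from A: R3 + R4 = 26.64 Ω appears in parallel with R2.
R2 ‖ (R3+R4) = 6.111 Ω.
First divider: V_A = V_supply · 6.111/(5.57 + 6.111) = 2.396 V.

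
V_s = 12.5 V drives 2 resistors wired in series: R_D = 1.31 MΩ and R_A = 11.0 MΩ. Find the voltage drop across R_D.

ΣR = 1.31 + 11.0 = 12.31 MΩ.
V = V_s · R/ΣR = 12.5 × 0.1064 = 1.330 V.

V ≈ 1.33 V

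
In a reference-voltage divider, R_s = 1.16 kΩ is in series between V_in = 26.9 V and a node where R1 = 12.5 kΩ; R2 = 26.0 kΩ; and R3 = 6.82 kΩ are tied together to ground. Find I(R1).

Parallel bank: R_p = 1/(1/12.5 + 1/26.0 + 1/6.82) = 3.772 kΩ.
V_A = 26.9 × 3.772/4.932 = 20.57 V.
Branch current I = V_A/R1 = 20.57/12.5 = 1.646 mA.

I ≈ 1.65 mA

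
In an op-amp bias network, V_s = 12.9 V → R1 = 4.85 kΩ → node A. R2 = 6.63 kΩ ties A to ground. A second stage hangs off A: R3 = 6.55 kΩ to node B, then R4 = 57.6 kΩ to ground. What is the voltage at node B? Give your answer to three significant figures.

V_B ≈ 6.41 V

Node A sees R2 in parallel with the series input of stage 2, R3 + R4 = 64.15 kΩ.
Effective lower resistance at A: R2 ‖ 64.15 = 6.009 kΩ.
So V_A = 12.9 × 0.5534 = 7.138 V.
V_B = V_A × 0.8979 = 6.410 V.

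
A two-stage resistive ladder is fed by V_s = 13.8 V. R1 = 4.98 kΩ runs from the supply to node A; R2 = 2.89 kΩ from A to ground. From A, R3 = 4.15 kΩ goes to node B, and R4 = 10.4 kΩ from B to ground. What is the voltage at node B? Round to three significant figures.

The second stage (R3 + R4 = 14.55 kΩ) loads node A in parallel with R2.
Effective lower resistance at A: R2 ‖ 14.55 = 2.411 kΩ.
First divider: V_A = V_s · 2.411/(4.98 + 2.411) = 4.502 V.
Then the unloaded second divider: V_B = V_A × R4/(R3+R4) = 4.502 × 0.7148 = 3.218 V.

V_B ≈ 3.22 V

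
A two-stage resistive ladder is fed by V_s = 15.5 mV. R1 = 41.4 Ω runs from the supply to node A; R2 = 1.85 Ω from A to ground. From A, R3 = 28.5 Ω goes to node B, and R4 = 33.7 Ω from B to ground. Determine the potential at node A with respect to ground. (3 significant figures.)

V_A ≈ 0.645 mV

Looking into the second stage from A: R3 + R4 = 62.20 Ω appears in parallel with R2.
Effective lower resistance at A: R2 ‖ 62.20 = 1.797 Ω.
First divider: V_A = V_s · 1.797/(41.4 + 1.797) = 0.6447 mV.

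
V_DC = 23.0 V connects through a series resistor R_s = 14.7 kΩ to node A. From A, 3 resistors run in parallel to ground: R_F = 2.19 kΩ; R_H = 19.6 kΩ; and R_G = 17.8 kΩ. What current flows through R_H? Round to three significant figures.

Combine the parallel branches: R_p = (1/2.19 + 1/19.6 + 1/17.8)⁻¹ = 1.774 kΩ.
Node voltage V_A = V_DC · R_p/(R_s + R_p) = 23.0 × 0.1077 = 2.476 V.
Branch current I = V_A/R_H = 2.476/19.6 = 0.1263 mA.

I ≈ 0.126 mA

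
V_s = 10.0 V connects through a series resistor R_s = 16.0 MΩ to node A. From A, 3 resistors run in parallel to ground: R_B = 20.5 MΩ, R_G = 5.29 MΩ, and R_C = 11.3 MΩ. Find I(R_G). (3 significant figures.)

I ≈ 0.304 µA

Equivalent of the parallel group: R_p = 3.065 MΩ.
Node voltage V_A = V_s · R_p/(R_s + R_p) = 10.0 × 0.1607 = 1.607 V.
Branch current I = V_A/R_G = 1.607/5.29 = 0.3039 µA.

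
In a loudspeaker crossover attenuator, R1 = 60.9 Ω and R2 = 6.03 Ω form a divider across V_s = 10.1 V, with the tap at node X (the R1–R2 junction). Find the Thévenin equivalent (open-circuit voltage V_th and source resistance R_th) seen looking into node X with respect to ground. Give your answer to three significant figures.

V_th is the unloaded tap voltage: V_s · R2/(R1+R2) = 10.1 × 0.09009 = 0.9100 V.
Zeroing V_s shorts the top of R1 to ground, so R_th = R1 ‖ R2 = 5.487 Ω.

V_th ≈ 0.910 V, R_th ≈ 5.49 Ω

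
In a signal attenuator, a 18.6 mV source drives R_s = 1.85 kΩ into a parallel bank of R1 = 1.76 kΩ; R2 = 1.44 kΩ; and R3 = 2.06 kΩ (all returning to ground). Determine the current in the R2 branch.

Combine the parallel branches: R_p = (1/1.76 + 1/1.44 + 1/2.06)⁻¹ = 0.5721 kΩ.
V_A = 18.6 × 0.5721/2.422 = 4.393 mV.
Branch current I = V_A/R2 = 4.393/1.44 = 3.051 µA.
(Equivalently: I_total = 7.679 µA, then current-divider fraction G_k/ΣG = 0.3973.)

I ≈ 3.05 µA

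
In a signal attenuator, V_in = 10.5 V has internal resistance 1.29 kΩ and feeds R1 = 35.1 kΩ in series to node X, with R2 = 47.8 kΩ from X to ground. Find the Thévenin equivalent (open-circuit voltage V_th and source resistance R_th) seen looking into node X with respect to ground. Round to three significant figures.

R1' = 1.29 + 35.1 = 36.39 kΩ (source resistance + R1).
V_th is the unloaded tap voltage: V_in · R2/(R1'+R2) = 10.5 × 0.5678 = 5.962 V.
Zeroing V_in shorts the top of R1' to ground, so R_th = R1' ‖ R2 = 20.66 kΩ.

V_th ≈ 5.96 V, R_th ≈ 20.7 kΩ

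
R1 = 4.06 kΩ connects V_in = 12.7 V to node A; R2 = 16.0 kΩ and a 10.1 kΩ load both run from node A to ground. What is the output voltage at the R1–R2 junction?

First combine the lower leg with the load: R2 ‖ R_L = 6.192 kΩ.
Now apply the divider: V_out = 12.7 × 0.6040 = 7.670 V.

V_out ≈ 7.67 V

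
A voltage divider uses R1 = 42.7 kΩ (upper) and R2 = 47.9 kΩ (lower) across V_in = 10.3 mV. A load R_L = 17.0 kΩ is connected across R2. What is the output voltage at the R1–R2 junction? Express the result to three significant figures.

The load sits in parallel with R2, giving an effective lower resistance R2' = R2·R_L/(R2+R_L) = 12.55 kΩ.
Voltage divider with the loaded lower leg: V_out = 10.3 × 12.55/(42.7 + 12.55) = 10.3 × 0.2271 = 2.339 mV.

V_out ≈ 2.34 mV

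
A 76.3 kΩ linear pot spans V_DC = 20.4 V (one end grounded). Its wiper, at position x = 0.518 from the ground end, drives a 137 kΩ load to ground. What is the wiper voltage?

V_out ≈ 9.28 V

The pot divides into 36.78 kΩ above the wiper and 39.52 kΩ below.
(x·R_p) ‖ R_L = 30.67 kΩ.
V_out = 20.4 × 30.67/(36.78 + 30.67) = 9.277 V.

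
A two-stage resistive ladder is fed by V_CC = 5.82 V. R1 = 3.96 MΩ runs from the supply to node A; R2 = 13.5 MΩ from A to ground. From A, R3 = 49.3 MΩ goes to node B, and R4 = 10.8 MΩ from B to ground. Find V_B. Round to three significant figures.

Looking into the second stage from A: R3 + R4 = 60.10 MΩ appears in parallel with R2.
R2 ‖ (R3+R4) = 11.02 MΩ.
So V_A = 5.82 × 0.7357 = 4.282 V.
Then the unloaded second divider: V_B = V_A × R4/(R3+R4) = 4.282 × 0.1797 = 0.7695 V.

V_B ≈ 0.769 V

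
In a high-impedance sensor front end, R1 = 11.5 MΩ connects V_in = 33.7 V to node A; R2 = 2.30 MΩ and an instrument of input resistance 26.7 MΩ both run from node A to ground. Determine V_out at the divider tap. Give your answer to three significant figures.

V_out ≈ 5.24 V

First combine the lower leg with the load: R2 ‖ R_L = 2.118 MΩ.
Now apply the divider: V_out = 33.7 × 0.1555 = 5.240 V.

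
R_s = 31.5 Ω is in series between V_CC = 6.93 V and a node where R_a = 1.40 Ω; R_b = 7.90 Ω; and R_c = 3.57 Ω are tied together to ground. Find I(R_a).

Parallel bank: R_p = 1/(1/1.40 + 1/7.90 + 1/3.57) = 0.8921 Ω.
V_A = 6.93 × 0.8921/32.39 = 0.1909 V.
Branch current I = V_A/R_a = 0.1909/1.40 = 0.1363 A.

I ≈ 0.136 A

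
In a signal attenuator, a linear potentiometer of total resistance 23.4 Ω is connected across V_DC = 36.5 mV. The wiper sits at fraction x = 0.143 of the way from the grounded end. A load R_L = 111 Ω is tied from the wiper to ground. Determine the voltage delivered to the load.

Lower segment x·R_p = 3.346 Ω; upper segment (1−x)·R_p = 20.05 Ω.
Lower segment in parallel with the load: 3.346 ‖ 111 = 3.248 Ω.
Then V_out = V_DC · 3.248/(20.05 + 3.248) = 5.088 mV.

V_out ≈ 5.09 mV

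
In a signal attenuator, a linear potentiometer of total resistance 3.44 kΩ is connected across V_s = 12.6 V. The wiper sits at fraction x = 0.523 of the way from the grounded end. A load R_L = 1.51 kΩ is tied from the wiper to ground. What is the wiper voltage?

Split the track: R_lower = x·R_p = 1.799 kΩ, R_upper = (1−x)·R_p = 1.641 kΩ.
R_L loads the lower segment: effective lower R = 0.8210 kΩ.
Then V_out = V_s · 0.8210/(1.641 + 0.8210) = 4.202 V.

V_out ≈ 4.20 V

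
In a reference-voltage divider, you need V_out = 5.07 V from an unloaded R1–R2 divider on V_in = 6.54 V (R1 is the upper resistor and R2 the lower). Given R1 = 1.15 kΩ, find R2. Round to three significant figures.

The divider ratio is R2/(R1+R2) = 5.07/6.54 = 0.7752.
Rearranging, R2 = R1·k/(1−k) = 1.15 × 3.449 = 3.966 kΩ.

R2 ≈ 3.97 kΩ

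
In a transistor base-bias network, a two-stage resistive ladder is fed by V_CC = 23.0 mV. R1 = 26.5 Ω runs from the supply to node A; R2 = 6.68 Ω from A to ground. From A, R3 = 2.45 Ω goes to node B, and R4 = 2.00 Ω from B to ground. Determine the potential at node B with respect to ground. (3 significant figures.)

Node A sees R2 in parallel with the series input of stage 2, R3 + R4 = 4.450 Ω.
R2 ‖ (R3+R4) = 2.671 Ω.
So V_A = 23.0 × 0.09156 = 2.106 mV.
Stage 2 is unloaded, so V_B = V_A · R4/(R3+R4) = 2.106 × 2.00/4.450 = 0.9464 mV.

V_B ≈ 0.946 mV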